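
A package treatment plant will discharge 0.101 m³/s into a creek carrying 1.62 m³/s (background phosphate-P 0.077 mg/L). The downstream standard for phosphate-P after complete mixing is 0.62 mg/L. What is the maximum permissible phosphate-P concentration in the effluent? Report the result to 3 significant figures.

9.33 mg/L

At the limit, (Qr·Cr + Qe·Cₑ)/(Qr + Qe) = 0.62:
Cₑ = (1.721·0.62 − 1.620·0.07700) / 0.1010 = 9.330 mg/L.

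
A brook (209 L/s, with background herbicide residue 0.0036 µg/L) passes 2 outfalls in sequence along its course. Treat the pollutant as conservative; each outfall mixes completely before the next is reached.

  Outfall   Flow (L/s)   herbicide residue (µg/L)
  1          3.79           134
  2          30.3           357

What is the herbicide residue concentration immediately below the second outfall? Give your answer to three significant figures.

Below outfall 1: Q → 212.8 L/s, C = (209.0·0.003600 + 3.790·134.0)/212.8 = 2.390 µg/L.
Below outfall 2: Q → 243.1 L/s, C = (212.8·2.390 + 30.30·357.0)/243.1 = 46.59 µg/L.

46.6 µg/L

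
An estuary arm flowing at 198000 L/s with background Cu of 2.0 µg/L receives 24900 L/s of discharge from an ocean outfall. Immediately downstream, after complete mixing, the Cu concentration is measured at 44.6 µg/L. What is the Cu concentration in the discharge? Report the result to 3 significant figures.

Mass balance: 198000·2.000 + 24900·Cₑ = 222900·44.60
→ Cₑ = (222900·44.60 − 198000·2.000) / 24900 = 383.3 µg/L.

383 µg/L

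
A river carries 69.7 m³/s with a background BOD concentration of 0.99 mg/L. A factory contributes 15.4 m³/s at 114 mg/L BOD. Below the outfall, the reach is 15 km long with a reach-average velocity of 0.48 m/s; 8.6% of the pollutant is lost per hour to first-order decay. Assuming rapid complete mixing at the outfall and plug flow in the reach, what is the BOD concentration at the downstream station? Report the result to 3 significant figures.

Mixed concentration C = ΣQC/ΣQ = (69.70·0.9900 + 15.40·114.0) / 85.10 = 1825/85.10 = 21.44 mg/L.
Travel time t = 15·1000 / 0.48 = 31250 s = 8.681 h.
8.6%/h lost → k = −ln(1 − 0.086) = 0.08992 h⁻¹.
Decay over the reach: 21.44·exp(−kt) = 21.44·0.4581 = 9.823 mg/L.

9.82 mg/L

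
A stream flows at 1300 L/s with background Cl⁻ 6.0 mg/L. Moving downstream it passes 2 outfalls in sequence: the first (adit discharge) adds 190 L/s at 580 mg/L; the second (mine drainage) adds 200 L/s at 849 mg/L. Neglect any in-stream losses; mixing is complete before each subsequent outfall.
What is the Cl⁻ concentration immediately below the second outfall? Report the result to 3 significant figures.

170 mg/L

Outfall 1: combined Q = 1490 L/s; C = (1300·6.000 + 190.0·580.0)/1490 = 79.19 mg/L.
Outfall 2: combined Q = 1690 L/s; C = (1490·79.19 + 200.0·849.0)/1690 = 170.3 mg/L.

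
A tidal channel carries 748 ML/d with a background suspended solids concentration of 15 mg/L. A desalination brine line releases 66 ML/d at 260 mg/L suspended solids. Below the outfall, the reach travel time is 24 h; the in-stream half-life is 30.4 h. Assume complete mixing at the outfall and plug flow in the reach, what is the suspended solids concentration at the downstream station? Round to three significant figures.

20.2 mg/L

After mixing, C = (748.0·15.00 + 66.00·260.0) / 814.0 = 28380/814.0 = 34.86 mg/L.
Half-life 30.4 h → k = ln 2 / 30.4 = 0.02280 h⁻¹ = 0.5472 d⁻¹.
After decay, C = 34.86 × e^(−kt) = 34.86 × 0.5786 = 20.17 mg/L.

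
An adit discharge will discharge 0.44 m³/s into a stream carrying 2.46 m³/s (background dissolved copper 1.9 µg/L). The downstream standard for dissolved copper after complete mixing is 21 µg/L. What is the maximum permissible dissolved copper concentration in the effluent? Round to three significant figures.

128 µg/L

At the limit, (Qr·Cr + Qe·Cₑ)/(Qr + Qe) = 21:
Cₑ = (2.900·21 − 2.460·1.900) / 0.4400 = 127.8 µg/L.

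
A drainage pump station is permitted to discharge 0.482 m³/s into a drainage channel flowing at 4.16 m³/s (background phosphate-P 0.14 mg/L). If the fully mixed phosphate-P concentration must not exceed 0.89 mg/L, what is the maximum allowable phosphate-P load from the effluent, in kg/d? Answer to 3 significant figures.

307 kg/d

Mass balance at the limit: 4.160·0.1400 + 0.4820·Cₑ = 4.642·0.89 → Cₑ = 7.363 mg/L.
Load = 0.4820 m³/s × 7.363 g/m³ × 86 400 s/d = 306.6 kg/d.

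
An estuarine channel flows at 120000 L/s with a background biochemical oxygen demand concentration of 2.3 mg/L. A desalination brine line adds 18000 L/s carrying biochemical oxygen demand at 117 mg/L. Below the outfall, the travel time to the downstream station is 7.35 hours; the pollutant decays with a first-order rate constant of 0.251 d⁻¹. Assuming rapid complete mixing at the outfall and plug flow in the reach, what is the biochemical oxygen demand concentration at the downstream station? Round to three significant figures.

Flow-weighted average: C = (120000·2.300 + 18000·117.0) / 138000 = 2382000/138000 = 17.26 mg/L.
First-order decay: C = 17.26·exp(−k·t) = 17.26·0.9260 = 15.98 mg/L.

16.0 mg/L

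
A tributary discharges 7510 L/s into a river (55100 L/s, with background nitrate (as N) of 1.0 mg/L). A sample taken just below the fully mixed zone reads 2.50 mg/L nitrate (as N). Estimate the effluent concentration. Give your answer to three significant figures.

Mass balance: 55100·1.000 + 7510·Cₑ = 62610·2.500
→ Cₑ = (62610·2.500 − 55100·1.000) / 7510 = 13.51 mg/L.

13.5 mg/L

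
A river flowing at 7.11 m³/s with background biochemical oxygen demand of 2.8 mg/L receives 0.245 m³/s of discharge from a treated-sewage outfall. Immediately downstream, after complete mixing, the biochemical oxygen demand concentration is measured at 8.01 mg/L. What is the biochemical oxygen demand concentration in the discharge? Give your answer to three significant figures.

159 mg/L

Mass balance: 7.110·2.800 + 0.2450·Cₑ = 7.355·8.010
→ Cₑ = (7.355·8.010 − 7.110·2.800) / 0.2450 = 159.2 mg/L.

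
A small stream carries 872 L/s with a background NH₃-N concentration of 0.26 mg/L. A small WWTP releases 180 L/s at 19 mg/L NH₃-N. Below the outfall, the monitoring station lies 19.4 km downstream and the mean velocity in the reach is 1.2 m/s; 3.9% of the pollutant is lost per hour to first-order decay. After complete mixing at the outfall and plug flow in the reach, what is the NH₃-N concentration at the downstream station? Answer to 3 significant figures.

Flow-weighted average: C = (872.0·0.2600 + 180.0·19.00) / 1052 = 3647/1052 = 3.466 mg/L.
Travel time t = 19.4·1000 / 1.2 = 16170 s = 4.491 h.
3.9%/h lost → k = −ln(1 − 0.039) = 0.03978 h⁻¹.
Applying C = C₀e^(−kt): 3.466 × 0.8364 = 2.899 mg/L.

2.90 mg/L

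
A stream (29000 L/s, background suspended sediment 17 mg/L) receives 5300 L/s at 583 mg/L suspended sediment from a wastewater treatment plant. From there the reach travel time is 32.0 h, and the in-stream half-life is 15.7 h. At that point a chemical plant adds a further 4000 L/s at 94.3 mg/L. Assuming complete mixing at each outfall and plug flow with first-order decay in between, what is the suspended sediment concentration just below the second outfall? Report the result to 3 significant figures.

32.6 mg/L

Mass balance: C = (29000·17.00 + 5300·583.0) / 34300 = 3583000/34300 = 104.5 mg/L; combined flow 34300 L/s.
Half-life 15.7 h → k = ln 2 / 15.7 = 0.04415 h⁻¹ = 1.060 d⁻¹.
After decay, C = 104.5 × e^(−kt) = 104.5 × 0.2435 = 25.43 mg/L.
At the second outfall, C = (34300·25.43 + 4000·94.30) / (34300 + 4000) = 32.62 mg/L.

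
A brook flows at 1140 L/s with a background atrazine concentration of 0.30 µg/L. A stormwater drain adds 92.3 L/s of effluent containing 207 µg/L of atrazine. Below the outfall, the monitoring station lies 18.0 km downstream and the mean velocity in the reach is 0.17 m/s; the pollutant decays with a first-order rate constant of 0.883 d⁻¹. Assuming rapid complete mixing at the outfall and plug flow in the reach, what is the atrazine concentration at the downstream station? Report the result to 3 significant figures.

5.35 µg/L

Mass balance: C = (1140·0.3000 + 92.30·207.0) / 1232 = 19450/1232 = 15.78 µg/L.
Travel time t = 18.0·1000 / 0.17 = 105900 s = 29.41 h.
Applying C = C₀e^(−kt): 15.78 × 0.3389 = 5.348 µg/L.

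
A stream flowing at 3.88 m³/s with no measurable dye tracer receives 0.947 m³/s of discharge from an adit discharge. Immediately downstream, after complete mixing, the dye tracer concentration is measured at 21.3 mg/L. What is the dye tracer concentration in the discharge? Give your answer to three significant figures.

Mass balance: 3.880·0 + 0.9470·Cₑ = 4.827·21.30
→ Cₑ = (4.827·21.30 − 3.880·0) / 0.9470 = 108.6 mg/L.

109 mg/L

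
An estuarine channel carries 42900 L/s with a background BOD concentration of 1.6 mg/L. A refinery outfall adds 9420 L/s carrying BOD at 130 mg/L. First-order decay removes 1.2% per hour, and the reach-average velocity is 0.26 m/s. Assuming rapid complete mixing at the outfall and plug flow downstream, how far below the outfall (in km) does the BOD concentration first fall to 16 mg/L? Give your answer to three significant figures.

33.7 km

Mass balance: C = (42900·1.600 + 9420·130.0) / 52320 = 1293000/52320 = 24.72 mg/L.
1.2%/h lost → k = −ln(1 − 0.012) = 0.01207 h⁻¹.
Set 24.72·exp(−k·t) = 16 → t = ln(24.72/16)/k = 129700 s = 36.03 h.
Distance = v·t = 0.26·129700 = 33720 m = 33.72 km.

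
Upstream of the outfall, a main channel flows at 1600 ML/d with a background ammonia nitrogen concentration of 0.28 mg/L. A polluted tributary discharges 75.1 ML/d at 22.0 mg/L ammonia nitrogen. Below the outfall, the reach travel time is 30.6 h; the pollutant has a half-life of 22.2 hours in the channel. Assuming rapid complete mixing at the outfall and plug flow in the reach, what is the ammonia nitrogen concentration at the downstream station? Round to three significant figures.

After mixing, C = (1600·0.2800 + 75.10·22.00) / 1675 = 2100/1675 = 1.254 mg/L.
Half-life 22.2 h → k = ln 2 / 22.2 = 0.03122 h⁻¹ = 0.7493 d⁻¹.
Decay over the reach: 1.254·exp(−kt) = 1.254·0.3847 = 0.4823 mg/L.

0.482 mg/L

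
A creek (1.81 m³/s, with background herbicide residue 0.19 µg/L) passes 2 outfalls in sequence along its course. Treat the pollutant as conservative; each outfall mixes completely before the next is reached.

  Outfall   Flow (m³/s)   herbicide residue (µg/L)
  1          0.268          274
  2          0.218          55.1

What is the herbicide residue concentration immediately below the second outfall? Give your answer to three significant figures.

37.4 µg/L

Below outfall 1: Q → 2.078 m³/s, C = (1.810·0.1900 + 0.2680·274.0)/2.078 = 35.50 µg/L.
Below outfall 2: Q → 2.296 m³/s, C = (2.078·35.50 + 0.2180·55.10)/2.296 = 37.36 µg/L.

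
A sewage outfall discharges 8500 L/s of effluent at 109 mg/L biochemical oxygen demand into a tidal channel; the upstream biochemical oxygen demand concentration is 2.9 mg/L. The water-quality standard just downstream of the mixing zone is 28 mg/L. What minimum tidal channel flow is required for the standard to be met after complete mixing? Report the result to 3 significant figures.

27400 L/s

Set C_mix = 28: (Q·2.900 + 8500·109.0) / (Q + 8500) = 28
→ Q = 8500·(109.0 − 28)/(28 − 2.900) = 27430 L/s.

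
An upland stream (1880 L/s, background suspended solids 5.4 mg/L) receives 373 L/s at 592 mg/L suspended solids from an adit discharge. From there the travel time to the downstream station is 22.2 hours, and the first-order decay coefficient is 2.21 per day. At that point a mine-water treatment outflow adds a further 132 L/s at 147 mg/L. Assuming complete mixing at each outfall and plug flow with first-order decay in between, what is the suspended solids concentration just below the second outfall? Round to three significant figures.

20.7 mg/L

Conservation of mass: C = (1880·5.400 + 373.0·592.0) / 2253 = 231000/2253 = 102.5 mg/L; combined flow 2253 L/s.
Applying C = C₀e^(−kt): 102.5 × 0.1295 = 13.27 mg/L.
At the second outfall, C = (2253·13.27 + 132.0·147.0) / (2253 + 132.0) = 20.67 mg/L.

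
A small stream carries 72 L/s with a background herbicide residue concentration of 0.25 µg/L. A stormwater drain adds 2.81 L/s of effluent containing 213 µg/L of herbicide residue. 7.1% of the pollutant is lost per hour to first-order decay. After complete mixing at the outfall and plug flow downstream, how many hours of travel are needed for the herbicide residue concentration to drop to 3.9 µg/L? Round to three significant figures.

Flow-weighted average: C = (72.00·0.2500 + 2.810·213.0) / 74.81 = 616.5/74.81 = 8.241 µg/L.
7.1%/h lost → k = −ln(1 − 0.071) = 0.07365 h⁻¹.
8.241·exp(−k·t) = 3.9 → t = ln(8.241/3.9)/k = 36570 s = 10.16 h.

10.2 h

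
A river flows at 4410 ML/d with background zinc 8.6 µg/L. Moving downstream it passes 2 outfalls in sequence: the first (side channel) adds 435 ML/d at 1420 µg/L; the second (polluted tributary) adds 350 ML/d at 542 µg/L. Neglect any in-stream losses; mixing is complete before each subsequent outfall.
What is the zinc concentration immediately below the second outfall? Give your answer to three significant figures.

After outfall 1: Q = 4410 + 435.0 = 4845 ML/d; C = (4410·8.600 + 435.0·1420)/4845 = 135.3 µg/L.
After outfall 2: Q = 4845 + 350.0 = 5195 ML/d; C = (4845·135.3 + 350.0·542.0)/5195 = 162.7 µg/L.

163 µg/L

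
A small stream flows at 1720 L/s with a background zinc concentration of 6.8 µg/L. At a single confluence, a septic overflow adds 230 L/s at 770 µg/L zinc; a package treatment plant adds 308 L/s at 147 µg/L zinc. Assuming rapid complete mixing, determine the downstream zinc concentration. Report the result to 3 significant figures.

After mixing, C = (1720·6.800 + 230.0·770.0 + 308.0·147.0) / 2258 = 234100/2258 = 103.7 µg/L.

104 µg/L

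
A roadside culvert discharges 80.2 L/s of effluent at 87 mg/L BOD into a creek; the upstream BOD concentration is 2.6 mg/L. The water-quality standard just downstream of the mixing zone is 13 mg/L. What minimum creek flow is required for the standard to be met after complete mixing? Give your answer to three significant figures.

571 L/s

Set C_mix = 13: (Q·2.600 + 80.20·87.00) / (Q + 80.20) = 13
→ Q = 80.20·(87.00 − 13)/(13 − 2.600) = 570.7 L/s.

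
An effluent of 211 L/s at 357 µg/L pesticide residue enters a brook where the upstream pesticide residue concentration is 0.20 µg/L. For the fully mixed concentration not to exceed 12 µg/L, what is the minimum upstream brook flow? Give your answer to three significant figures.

6170 L/s

Set C_mix = 12: (Q·0.2000 + 211.0·357.0) / (Q + 211.0) = 12
→ Q = 211.0·(357.0 − 12)/(12 − 0.2000) = 6169 L/s.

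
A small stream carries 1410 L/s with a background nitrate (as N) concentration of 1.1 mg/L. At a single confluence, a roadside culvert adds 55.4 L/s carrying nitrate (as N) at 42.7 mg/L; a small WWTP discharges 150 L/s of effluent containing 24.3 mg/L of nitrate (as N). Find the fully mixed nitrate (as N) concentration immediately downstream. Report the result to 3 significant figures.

4.68 mg/L

Mixed concentration C = ΣQC/ΣQ = (1410·1.100 + 55.40·42.70 + 150.0·24.30) / 1615 = 7562/1615 = 4.681 mg/L.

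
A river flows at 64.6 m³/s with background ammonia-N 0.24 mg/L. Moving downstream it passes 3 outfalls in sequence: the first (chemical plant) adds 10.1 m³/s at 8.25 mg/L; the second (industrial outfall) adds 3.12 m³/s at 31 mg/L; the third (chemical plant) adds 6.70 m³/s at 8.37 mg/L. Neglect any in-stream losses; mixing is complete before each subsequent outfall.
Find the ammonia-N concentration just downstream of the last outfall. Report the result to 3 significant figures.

After outfall 1: Q = 64.60 + 10.10 = 74.70 m³/s; C = (64.60·0.2400 + 10.10·8.250)/74.70 = 1.323 mg/L.
After outfall 2: Q = 74.70 + 3.120 = 77.82 m³/s; C = (74.70·1.323 + 3.120·31.00)/77.82 = 2.513 mg/L.
After outfall 3: Q = 77.82 + 6.700 = 84.52 m³/s; C = (77.82·2.513 + 6.700·8.370)/84.52 = 2.977 mg/L.

2.98 mg/L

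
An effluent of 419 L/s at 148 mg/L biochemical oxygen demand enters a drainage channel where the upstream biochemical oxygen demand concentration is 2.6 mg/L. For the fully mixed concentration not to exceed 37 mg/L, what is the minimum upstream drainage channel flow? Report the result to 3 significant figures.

1350 L/s

Set C_mix = 37: (Q·2.600 + 419.0·148.0) / (Q + 419.0) = 37
→ Q = 419.0·(148.0 − 37)/(37 − 2.600) = 1352 L/s.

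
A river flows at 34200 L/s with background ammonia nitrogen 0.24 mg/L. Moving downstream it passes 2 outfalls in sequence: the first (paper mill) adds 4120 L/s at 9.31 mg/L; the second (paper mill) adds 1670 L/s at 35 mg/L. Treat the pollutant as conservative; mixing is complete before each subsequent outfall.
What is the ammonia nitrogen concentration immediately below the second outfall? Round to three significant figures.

2.63 mg/L

Below outfall 1: Q → 38320 L/s, C = (34200·0.2400 + 4120·9.310)/38320 = 1.215 mg/L.
Below outfall 2: Q → 39990 L/s, C = (38320·1.215 + 1670·35.00)/39990 = 2.626 mg/L.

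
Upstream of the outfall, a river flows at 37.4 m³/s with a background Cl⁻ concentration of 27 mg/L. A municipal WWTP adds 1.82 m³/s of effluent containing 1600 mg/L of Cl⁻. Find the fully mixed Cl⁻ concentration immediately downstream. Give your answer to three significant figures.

100 mg/L

Flow-weighted average: C = (37.40·27.00 + 1.820·1600) / 39.22 = 3922/39.22 = 99.99 mg/L.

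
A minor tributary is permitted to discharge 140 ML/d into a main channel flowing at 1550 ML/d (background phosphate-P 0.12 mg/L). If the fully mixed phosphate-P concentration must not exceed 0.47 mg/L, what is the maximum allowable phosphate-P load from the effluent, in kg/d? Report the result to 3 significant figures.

Mass balance at the limit: 1550·0.1200 + 140.0·Cₑ = 1690·0.47 → Cₑ = 4.345 mg/L.
140.0 ML/d = 1.620 m³/s. Load = 1.620 m³/s × 4.345 g/m³ × 86 400 s/d = 608.3 kg/d.

608 kg/d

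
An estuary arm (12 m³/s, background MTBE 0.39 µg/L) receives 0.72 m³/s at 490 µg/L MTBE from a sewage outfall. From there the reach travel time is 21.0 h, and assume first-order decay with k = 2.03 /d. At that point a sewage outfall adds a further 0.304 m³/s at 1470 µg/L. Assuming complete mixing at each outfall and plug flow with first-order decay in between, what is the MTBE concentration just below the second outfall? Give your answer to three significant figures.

39.0 µg/L

Mixed concentration C = ΣQC/ΣQ = (12.00·0.3900 + 0.7200·490.0) / 12.72 = 357.5/12.72 = 28.10 µg/L; combined flow 12.72 m³/s.
After decay, C = 28.10 × e^(−kt) = 28.10 × 0.1693 = 4.757 µg/L.
Second outfall: C = (12.72·4.757 + 0.3040·1470)/13.02 = 38.96 µg/L.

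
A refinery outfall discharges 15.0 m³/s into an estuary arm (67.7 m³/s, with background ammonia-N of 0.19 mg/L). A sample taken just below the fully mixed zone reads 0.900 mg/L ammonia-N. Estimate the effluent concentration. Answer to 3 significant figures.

4.10 mg/L

Mass balance: 67.70·0.1900 + 15.00·Cₑ = 82.70·0.9000
→ Cₑ = (82.70·0.9000 − 67.70·0.1900) / 15.00 = 4.104 mg/L.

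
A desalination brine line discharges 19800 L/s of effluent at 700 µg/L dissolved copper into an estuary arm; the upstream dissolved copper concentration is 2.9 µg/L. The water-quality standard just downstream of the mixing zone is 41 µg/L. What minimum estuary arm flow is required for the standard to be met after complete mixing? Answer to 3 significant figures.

342000 L/s

Set C_mix = 41: (Q·2.900 + 19800·700.0) / (Q + 19800) = 41
→ Q = 19800·(700.0 − 41)/(41 − 2.900) = 342500 L/s.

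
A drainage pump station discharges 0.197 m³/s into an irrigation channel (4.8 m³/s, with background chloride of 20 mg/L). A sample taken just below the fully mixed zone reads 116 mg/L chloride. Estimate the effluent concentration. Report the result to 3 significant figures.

Mass balance: 4.800·20.00 + 0.1970·Cₑ = 4.997·116.0
→ Cₑ = (4.997·116.0 − 4.800·20.00) / 0.1970 = 2455 mg/L.

2460 mg/L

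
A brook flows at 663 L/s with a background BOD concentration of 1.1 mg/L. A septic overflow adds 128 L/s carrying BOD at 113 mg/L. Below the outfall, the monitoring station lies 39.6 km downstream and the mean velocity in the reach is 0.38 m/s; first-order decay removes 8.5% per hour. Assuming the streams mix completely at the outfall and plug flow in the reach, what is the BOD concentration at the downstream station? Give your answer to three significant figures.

1.47 mg/L

Flow-weighted average: C = (663.0·1.100 + 128.0·113.0) / 791.0 = 15190/791.0 = 19.21 mg/L.
Travel time t = 39.6·1000 / 0.38 = 104200 s = 28.95 h.
8.5%/h lost → k = −ln(1 − 0.085) = 0.08883 h⁻¹.
After decay, C = 19.21 × e^(−kt) = 19.21 × 0.07643 = 1.468 mg/L.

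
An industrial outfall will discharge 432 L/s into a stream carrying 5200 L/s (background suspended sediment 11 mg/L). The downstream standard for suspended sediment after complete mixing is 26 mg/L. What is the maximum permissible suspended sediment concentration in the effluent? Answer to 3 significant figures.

At the limit, (Qr·Cr + Qe·Cₑ)/(Qr + Qe) = 26:
Cₑ = (5632·26 − 5200·11.00) / 432.0 = 206.6 mg/L.

207 mg/L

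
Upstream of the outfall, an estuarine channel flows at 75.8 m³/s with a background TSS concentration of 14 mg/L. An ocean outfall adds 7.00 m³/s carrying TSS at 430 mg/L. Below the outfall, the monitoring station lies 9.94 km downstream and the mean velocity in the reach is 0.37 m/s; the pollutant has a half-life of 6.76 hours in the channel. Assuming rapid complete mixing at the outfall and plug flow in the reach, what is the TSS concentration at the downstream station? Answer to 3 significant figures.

22.9 mg/L

After mixing, C = (75.80·14.00 + 7.000·430.0) / 82.80 = 4071/82.80 = 49.17 mg/L.
Travel time t = 9.94·1000 / 0.37 = 26860 s = 7.462 h.
Half-life 6.76 h → k = ln 2 / 6.76 = 0.1025 h⁻¹ = 2.461 d⁻¹.
Decay over the reach: 49.17·exp(−kt) = 49.17·0.4653 = 22.88 mg/L.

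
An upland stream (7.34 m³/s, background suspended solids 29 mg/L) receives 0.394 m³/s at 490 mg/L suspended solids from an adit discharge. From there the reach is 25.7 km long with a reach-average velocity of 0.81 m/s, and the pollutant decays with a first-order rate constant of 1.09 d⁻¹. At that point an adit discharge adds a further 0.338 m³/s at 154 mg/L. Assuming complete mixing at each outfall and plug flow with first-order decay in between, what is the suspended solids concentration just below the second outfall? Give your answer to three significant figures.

Mixed concentration C = ΣQC/ΣQ = (7.340·29.00 + 0.3940·490.0) / 7.734 = 405.9/7.734 = 52.49 mg/L; combined flow 7.734 m³/s.
Travel time t = 25.7·1000 / 0.81 = 31730 s = 8.813 h.
Decay over the reach: 52.49·exp(−kt) = 52.49·0.6701 = 35.17 mg/L.
At the second outfall, C = (7.734·35.17 + 0.3380·154.0) / (7.734 + 0.3380) = 40.15 mg/L.

40.1 mg/L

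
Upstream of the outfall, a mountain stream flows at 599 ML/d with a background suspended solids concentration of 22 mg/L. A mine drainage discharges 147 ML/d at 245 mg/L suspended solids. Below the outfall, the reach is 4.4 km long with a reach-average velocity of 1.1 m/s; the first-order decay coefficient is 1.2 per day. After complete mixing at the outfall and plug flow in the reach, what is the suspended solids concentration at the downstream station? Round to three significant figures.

62.4 mg/L

Flow-weighted average: C = (599.0·22.00 + 147.0·245.0) / 746.0 = 49190/746.0 = 65.94 mg/L.
Travel time t = 4.4·1000 / 1.1 = 4000 s = 1.111 h.
Decay over the reach: 65.94·exp(−kt) = 65.94·0.9460 = 62.38 mg/L.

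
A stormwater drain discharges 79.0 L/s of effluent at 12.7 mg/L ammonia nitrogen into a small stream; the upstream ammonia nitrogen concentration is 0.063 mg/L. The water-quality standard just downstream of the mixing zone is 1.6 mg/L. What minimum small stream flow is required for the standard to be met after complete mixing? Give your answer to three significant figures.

571 L/s

Set C_mix = 1.6: (Q·0.06300 + 79.00·12.70) / (Q + 79.00) = 1.6
→ Q = 79.00·(12.70 − 1.6)/(1.6 − 0.06300) = 570.5 L/s.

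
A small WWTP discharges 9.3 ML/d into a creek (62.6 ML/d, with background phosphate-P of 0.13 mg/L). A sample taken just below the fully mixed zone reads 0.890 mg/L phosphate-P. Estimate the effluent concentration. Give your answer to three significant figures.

6.01 mg/L

Mass balance: 62.60·0.1300 + 9.300·Cₑ = 71.90·0.8900
→ Cₑ = (71.90·0.8900 − 62.60·0.1300) / 9.300 = 6.006 mg/L.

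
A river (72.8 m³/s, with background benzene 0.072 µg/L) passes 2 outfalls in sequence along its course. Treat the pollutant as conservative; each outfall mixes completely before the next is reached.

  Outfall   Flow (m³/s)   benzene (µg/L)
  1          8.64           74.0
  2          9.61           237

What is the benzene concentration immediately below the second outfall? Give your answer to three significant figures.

32.1 µg/L

After outfall 1: Q = 72.80 + 8.640 = 81.44 m³/s; C = (72.80·0.07200 + 8.640·74.00)/81.44 = 7.915 µg/L.
After outfall 2: Q = 81.44 + 9.610 = 91.05 m³/s; C = (81.44·7.915 + 9.610·237.0)/91.05 = 32.09 µg/L.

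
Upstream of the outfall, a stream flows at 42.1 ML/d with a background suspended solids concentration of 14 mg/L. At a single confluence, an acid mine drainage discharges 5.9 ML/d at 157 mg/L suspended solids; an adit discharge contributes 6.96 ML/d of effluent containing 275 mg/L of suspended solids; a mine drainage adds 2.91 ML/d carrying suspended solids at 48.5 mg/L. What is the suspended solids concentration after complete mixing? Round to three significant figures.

Flow-weighted average: C = (42.10·14.00 + 5.900·157.0 + 6.960·275.0 + 2.910·48.50) / 57.87 = 3571/57.87 = 61.70 mg/L.

61.7 mg/L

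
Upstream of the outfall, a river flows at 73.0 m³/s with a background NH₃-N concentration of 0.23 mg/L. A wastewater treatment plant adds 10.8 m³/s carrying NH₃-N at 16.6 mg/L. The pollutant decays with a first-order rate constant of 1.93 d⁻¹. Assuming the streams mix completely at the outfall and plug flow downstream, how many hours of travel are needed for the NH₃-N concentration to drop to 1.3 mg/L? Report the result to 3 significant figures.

7.31 h

Flow-weighted average: C = (73.00·0.2300 + 10.80·16.60) / 83.80 = 196.1/83.80 = 2.340 mg/L.
2.340·exp(−k·t) = 1.3 → t = ln(2.340/1.3)/k = 26310 s = 7.308 h.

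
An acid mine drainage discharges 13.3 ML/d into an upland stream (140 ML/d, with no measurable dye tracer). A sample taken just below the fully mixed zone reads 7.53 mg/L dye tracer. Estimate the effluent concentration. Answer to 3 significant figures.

86.8 mg/L

Mass balance: 140.0·0 + 13.30·Cₑ = 153.3·7.530
→ Cₑ = (153.3·7.530 − 140.0·0) / 13.30 = 86.79 mg/L.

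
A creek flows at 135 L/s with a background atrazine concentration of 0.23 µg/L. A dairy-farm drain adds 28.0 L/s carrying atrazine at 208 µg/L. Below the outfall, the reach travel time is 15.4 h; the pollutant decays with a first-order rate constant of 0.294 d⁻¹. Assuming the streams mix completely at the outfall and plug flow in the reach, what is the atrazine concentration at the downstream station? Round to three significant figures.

Mass balance: C = (135.0·0.2300 + 28.00·208.0) / 163.0 = 5855/163.0 = 35.92 µg/L.
Decay over the reach: 35.92·exp(−kt) = 35.92·0.8281 = 29.74 µg/L.

29.7 µg/L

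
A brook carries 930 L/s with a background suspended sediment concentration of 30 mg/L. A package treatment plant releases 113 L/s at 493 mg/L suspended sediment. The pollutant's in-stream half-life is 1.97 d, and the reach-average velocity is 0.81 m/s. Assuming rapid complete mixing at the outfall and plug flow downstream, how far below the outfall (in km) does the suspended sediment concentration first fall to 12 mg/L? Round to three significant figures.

378 km

Flow-weighted average: C = (930.0·30.00 + 113.0·493.0) / 1043 = 83610/1043 = 80.16 mg/L.
Half-life 1.97 d → k = ln 2 / 1.97 = 0.3519 d⁻¹.
Set 80.16·exp(−k·t) = 12 → t = ln(80.16/12)/k = 466400 s = 129.5 h.
Distance = v·t = 0.81·466400 = 377700 m = 377.7 km.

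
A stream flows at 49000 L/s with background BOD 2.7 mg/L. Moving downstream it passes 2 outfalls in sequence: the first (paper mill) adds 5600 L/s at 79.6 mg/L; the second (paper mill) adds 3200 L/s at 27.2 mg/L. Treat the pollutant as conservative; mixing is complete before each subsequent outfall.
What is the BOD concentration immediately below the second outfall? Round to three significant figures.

11.5 mg/L

After outfall 1: Q = 49000 + 5600 = 54600 L/s; C = (49000·2.700 + 5600·79.60)/54600 = 10.59 mg/L.
After outfall 2: Q = 54600 + 3200 = 57800 L/s; C = (54600·10.59 + 3200·27.20)/57800 = 11.51 mg/L.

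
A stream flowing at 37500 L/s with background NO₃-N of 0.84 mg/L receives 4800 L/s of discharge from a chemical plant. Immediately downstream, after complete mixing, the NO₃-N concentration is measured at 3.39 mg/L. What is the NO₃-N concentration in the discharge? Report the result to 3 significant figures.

Mass balance: 37500·0.8400 + 4800·Cₑ = 42300·3.390
→ Cₑ = (42300·3.390 − 37500·0.8400) / 4800 = 23.31 mg/L.

23.3 mg/L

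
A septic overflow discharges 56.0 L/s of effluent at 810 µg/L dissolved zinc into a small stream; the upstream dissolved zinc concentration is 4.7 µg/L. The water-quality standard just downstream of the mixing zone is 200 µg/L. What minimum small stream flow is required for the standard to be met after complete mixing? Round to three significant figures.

Set C_mix = 200: (Q·4.700 + 56.00·810.0) / (Q + 56.00) = 200
→ Q = 56.00·(810.0 − 200)/(200 − 4.700) = 174.9 L/s.

175 L/s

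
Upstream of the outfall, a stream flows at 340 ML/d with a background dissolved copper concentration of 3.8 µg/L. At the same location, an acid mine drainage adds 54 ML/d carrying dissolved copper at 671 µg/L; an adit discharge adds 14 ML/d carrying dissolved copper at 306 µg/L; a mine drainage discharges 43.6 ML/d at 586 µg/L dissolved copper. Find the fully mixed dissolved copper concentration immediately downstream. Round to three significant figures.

149 µg/L

After mixing, C = (340.0·3.800 + 54.00·671.0 + 14.00·306.0 + 43.60·586.0) / 451.6 = 67360/451.6 = 149.2 µg/L.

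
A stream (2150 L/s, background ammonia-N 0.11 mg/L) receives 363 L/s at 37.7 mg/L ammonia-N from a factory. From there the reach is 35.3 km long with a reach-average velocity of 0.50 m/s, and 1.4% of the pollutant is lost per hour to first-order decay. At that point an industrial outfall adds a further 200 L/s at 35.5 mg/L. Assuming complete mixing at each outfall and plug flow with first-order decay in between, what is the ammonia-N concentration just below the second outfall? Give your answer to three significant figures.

Mixed concentration C = ΣQC/ΣQ = (2150·0.1100 + 363.0·37.70) / 2513 = 13920/2513 = 5.540 mg/L; combined flow 2513 L/s.
Travel time t = 35.3·1000 / 0.50 = 70600 s = 19.61 h.
1.4%/h lost → k = −ln(1 − 0.014) = 0.01410 h⁻¹.
Applying C = C₀e^(−kt): 5.540 × 0.7584 = 4.202 mg/L.
Second outfall: C = (2513·4.202 + 200.0·35.50)/2713 = 6.509 mg/L.

6.51 mg/L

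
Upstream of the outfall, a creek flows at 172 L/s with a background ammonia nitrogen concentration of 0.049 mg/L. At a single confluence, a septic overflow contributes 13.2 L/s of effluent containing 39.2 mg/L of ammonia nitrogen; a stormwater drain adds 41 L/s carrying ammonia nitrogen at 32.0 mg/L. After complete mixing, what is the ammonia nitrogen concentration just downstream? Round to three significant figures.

8.12 mg/L

Conservation of mass: C = (172.0·0.04900 + 13.20·39.20 + 41.00·32.00) / 226.2 = 1838/226.2 = 8.125 mg/L.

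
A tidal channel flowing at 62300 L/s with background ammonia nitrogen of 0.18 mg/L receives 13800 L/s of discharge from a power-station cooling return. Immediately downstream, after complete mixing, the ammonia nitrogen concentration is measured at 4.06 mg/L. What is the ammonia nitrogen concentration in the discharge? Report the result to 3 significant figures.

21.6 mg/L

Mass balance: 62300·0.1800 + 13800·Cₑ = 76100·4.060
→ Cₑ = (76100·4.060 − 62300·0.1800) / 13800 = 21.58 mg/L.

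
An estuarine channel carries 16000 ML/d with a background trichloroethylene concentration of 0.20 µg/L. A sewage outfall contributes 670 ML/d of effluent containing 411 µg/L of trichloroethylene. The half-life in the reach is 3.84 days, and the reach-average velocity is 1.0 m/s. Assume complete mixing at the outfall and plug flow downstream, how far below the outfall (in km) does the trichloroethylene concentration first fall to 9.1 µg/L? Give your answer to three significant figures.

291 km

Mass balance: C = (16000·0.2000 + 670.0·411.0) / 16670 = 278600/16670 = 16.71 µg/L.
Half-life 3.84 d → k = ln 2 / 3.84 = 0.1805 d⁻¹.
Set 16.71·exp(−k·t) = 9.1 → t = ln(16.71/9.1)/k = 290900 s = 80.81 h.
Distance = v·t = 1.0·290900 = 290900 m = 290.9 km.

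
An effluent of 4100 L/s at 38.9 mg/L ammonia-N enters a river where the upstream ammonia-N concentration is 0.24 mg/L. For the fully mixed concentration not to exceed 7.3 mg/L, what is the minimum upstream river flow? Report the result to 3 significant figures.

18400 L/s

Set C_mix = 7.3: (Q·0.2400 + 4100·38.90) / (Q + 4100) = 7.3
→ Q = 4100·(38.90 − 7.3)/(7.3 − 0.2400) = 18350 L/s.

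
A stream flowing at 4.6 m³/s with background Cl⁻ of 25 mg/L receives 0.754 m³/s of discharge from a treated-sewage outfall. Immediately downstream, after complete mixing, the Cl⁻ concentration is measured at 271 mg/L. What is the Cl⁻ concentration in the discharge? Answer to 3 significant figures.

1770 mg/L

Mass balance: 4.600·25.00 + 0.7540·Cₑ = 5.354·271.0
→ Cₑ = (5.354·271.0 − 4.600·25.00) / 0.7540 = 1772 mg/L.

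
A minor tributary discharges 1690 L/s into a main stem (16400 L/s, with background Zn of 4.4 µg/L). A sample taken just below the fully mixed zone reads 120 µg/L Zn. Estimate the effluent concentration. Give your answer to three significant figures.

1240 µg/L

Mass balance: 16400·4.400 + 1690·Cₑ = 18090·120.0
→ Cₑ = (18090·120.0 − 16400·4.400) / 1690 = 1242 µg/L.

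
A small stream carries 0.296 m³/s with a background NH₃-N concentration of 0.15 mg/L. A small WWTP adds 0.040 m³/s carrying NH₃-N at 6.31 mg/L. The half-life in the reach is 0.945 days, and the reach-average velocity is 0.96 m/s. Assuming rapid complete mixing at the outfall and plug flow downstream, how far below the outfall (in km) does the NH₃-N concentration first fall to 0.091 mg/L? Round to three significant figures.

Conservation of mass: C = (0.2960·0.1500 + 0.04000·6.310) / 0.3360 = 0.2968/0.3360 = 0.8833 mg/L.
Half-life 0.945 d → k = ln 2 / 0.945 = 0.7335 d⁻¹.
Set 0.8833·exp(−k·t) = 0.091 → t = ln(0.8833/0.091)/k = 267700 s = 74.37 h.
Distance = v·t = 0.96·267700 = 257000 m = 257.0 km.

257 km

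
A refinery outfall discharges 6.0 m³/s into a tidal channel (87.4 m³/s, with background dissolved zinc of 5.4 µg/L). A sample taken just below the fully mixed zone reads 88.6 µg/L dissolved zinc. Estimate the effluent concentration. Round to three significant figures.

1300 µg/L

Mass balance: 87.40·5.400 + 6.000·Cₑ = 93.40·88.60
→ Cₑ = (93.40·88.60 − 87.40·5.400) / 6.000 = 1301 µg/L.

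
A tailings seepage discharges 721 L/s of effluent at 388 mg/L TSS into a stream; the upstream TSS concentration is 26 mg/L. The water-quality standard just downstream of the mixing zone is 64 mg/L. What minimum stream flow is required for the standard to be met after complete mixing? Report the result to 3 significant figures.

Set C_mix = 64: (Q·26.00 + 721.0·388.0) / (Q + 721.0) = 64
→ Q = 721.0·(388.0 − 64)/(64 − 26.00) = 6147 L/s.

6150 L/s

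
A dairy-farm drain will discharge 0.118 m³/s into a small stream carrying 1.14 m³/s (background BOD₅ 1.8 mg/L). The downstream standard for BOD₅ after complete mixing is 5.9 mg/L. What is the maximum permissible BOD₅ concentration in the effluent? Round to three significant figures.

45.5 mg/L

At the limit, (Qr·Cr + Qe·Cₑ)/(Qr + Qe) = 5.9:
Cₑ = (1.258·5.9 − 1.140·1.800) / 0.1180 = 45.51 mg/L.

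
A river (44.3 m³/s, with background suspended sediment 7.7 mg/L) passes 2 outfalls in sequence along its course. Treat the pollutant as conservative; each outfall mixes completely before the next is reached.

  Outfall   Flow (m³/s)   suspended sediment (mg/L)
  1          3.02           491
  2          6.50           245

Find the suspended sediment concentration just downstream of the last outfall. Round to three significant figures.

63.5 mg/L

After outfall 1: Q = 44.30 + 3.020 = 47.32 m³/s; C = (44.30·7.700 + 3.020·491.0)/47.32 = 38.54 mg/L.
After outfall 2: Q = 47.32 + 6.500 = 53.82 m³/s; C = (47.32·38.54 + 6.500·245.0)/53.82 = 63.48 mg/L.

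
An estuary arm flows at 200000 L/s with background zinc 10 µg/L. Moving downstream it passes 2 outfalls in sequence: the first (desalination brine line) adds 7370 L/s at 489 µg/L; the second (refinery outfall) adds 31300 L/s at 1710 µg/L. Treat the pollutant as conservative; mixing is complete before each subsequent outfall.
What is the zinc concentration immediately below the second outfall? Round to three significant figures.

Below outfall 1: Q → 207400 L/s, C = (200000·10.00 + 7370·489.0)/207400 = 27.02 µg/L.
Below outfall 2: Q → 238700 L/s, C = (207400·27.02 + 31300·1710)/238700 = 247.7 µg/L.

248 µg/L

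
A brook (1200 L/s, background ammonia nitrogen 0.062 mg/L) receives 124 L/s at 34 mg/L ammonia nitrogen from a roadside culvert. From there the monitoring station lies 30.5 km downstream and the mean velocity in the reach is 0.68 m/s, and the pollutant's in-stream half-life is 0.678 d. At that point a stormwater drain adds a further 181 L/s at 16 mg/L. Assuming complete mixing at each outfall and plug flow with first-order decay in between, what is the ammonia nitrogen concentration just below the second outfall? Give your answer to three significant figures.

3.60 mg/L

After mixing, C = (1200·0.06200 + 124.0·34.00) / 1324 = 4290/1324 = 3.240 mg/L; combined flow 1324 L/s.
Travel time t = 30.5·1000 / 0.68 = 44850 s = 12.46 h.
Half-life 0.678 d → k = ln 2 / 0.678 = 1.022 d⁻¹.
Decay over the reach: 3.240·exp(−kt) = 3.240·0.5882 = 1.906 mg/L.
At the second outfall, C = (1324·1.906 + 181.0·16.00) / (1324 + 181.0) = 3.601 mg/L.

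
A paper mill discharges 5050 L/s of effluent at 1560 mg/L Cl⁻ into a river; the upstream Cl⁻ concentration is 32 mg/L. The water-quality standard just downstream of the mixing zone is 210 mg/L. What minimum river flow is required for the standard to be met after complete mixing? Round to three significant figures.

38300 L/s

Set C_mix = 210: (Q·32.00 + 5050·1560) / (Q + 5050) = 210
→ Q = 5050·(1560 − 210)/(210 − 32.00) = 38300 L/s.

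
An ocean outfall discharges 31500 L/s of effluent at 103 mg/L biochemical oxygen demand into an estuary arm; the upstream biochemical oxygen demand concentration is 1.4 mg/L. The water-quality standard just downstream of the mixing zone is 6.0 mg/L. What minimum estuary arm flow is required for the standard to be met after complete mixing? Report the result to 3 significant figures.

664000 L/s

Set C_mix = 6.0: (Q·1.400 + 31500·103.0) / (Q + 31500) = 6.0
→ Q = 31500·(103.0 − 6.0)/(6.0 − 1.400) = 664200 L/s.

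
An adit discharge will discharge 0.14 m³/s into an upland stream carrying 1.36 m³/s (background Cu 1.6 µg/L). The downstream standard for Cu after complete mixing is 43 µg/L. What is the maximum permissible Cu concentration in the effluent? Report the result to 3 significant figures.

445 µg/L

At the limit, (Qr·Cr + Qe·Cₑ)/(Qr + Qe) = 43:
Cₑ = (1.500·43 − 1.360·1.600) / 0.1400 = 445.2 µg/L.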